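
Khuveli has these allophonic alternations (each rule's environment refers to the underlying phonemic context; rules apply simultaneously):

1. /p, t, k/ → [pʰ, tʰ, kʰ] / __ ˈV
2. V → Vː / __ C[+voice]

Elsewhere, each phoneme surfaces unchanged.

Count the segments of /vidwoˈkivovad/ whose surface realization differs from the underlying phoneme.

Segments that undergo a rule: /i/ → [iː] (rule 2); /k/ → [kʰ] (rule 1); /i/ → [iː] (rule 2); /o/ → [oː] (rule 2); /a/ → [aː] (rule 2).
All other segments surface unchanged.

5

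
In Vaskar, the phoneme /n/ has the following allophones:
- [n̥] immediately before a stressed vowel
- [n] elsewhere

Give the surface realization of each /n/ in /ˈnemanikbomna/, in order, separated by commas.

Occurrence 1 (position 1): immediately before a stressed vowel → [n̥].
Occurrence 2 (position 5): no conditioning environment matches → elsewhere allophone [n].
Occurrence 3 (position 11): no conditioning environment matches → elsewhere allophone [n].

[n̥], [n], [n]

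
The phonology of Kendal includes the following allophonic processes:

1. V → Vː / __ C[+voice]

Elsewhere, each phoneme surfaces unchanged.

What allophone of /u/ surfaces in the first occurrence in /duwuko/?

[uː]

/u/ (between /d/ and /w/): before a voiced consonant, so rule 1 applies → [uː].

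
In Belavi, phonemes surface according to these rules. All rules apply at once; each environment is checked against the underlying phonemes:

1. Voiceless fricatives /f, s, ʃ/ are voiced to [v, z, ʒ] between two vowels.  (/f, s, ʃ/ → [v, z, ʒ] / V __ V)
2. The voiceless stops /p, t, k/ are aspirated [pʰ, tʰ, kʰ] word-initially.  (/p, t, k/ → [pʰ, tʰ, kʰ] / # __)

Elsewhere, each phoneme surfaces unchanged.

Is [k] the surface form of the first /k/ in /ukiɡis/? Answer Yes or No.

/k/ — between /u/ and /i/; rule 2 does not apply here → [k].
The actual realization is [k], which matches [k].

Yes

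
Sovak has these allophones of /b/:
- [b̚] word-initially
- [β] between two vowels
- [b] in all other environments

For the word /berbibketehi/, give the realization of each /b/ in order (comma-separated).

[b̚], [b], [b]

Occurrence 1 (position 1): word-initially → [b̚].
Occurrence 2 (position 4): no conditioning environment matches → elsewhere allophone [b].
Occurrence 3 (position 6): no conditioning environment matches → elsewhere allophone [b].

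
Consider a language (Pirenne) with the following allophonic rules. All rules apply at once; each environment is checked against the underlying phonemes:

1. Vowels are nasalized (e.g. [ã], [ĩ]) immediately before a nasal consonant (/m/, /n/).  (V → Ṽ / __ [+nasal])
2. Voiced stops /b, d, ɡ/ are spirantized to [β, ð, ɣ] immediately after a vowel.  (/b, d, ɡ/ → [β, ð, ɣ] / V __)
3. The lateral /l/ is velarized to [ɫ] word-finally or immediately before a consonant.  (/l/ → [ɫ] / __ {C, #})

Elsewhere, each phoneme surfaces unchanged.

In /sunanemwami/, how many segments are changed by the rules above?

4

Segments that undergo a rule: /u/ → [ũ] (rule 1); /a/ → [ã] (rule 1); /e/ → [ẽ] (rule 1); /a/ → [ã] (rule 1).
All other segments surface unchanged.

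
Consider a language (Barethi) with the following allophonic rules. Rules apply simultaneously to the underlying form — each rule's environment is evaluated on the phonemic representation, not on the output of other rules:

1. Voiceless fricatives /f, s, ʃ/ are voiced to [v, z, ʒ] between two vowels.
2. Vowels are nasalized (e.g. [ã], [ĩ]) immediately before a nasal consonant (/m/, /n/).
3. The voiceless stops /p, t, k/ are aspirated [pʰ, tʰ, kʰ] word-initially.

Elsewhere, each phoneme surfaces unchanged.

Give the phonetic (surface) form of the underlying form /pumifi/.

[pʰũmivi]

/p/ (word-initial): word-initially, so rule 3 applies → [pʰ].
/u/ (between /p/ and /m/) occurs before a nasal consonant → [ũ] by rule 2.
/m/ (between /u/ and /i/): no rule targets it → [m].
/i/ (between /m/ and /f/) is in the target of rule 2 but the environment (before a nasal consonant) is not met → [i].
Rule 1 applies to /f/ (between /i/ and /i/: between two vowels) → [v].
/i/ (word-final): rule 2 targets it, but not before a nasal consonant → unchanged [i].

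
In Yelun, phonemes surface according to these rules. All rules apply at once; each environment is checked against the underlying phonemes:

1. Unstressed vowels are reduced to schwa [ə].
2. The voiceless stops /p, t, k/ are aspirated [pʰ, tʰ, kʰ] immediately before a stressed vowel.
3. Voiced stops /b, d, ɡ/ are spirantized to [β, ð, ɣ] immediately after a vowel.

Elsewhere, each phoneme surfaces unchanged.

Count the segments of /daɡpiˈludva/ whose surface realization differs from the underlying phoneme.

5

Segments that undergo a rule: /a/ → [ə] (rule 1); /ɡ/ → [ɣ] (rule 3); /i/ → [ə] (rule 1); /d/ → [ð] (rule 3); /a/ → [ə] (rule 1).
All other segments surface unchanged.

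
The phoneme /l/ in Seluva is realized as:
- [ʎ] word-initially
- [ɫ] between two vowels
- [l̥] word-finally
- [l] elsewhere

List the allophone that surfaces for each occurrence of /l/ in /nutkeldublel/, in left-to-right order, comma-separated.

Occurrence 1 (position 6): no conditioning environment matches → elsewhere allophone [l].
Occurrence 2 (position 10): no conditioning environment matches → elsewhere allophone [l].
Occurrence 3 (position 12): word-finally → [l̥].

[l], [l], [l̥]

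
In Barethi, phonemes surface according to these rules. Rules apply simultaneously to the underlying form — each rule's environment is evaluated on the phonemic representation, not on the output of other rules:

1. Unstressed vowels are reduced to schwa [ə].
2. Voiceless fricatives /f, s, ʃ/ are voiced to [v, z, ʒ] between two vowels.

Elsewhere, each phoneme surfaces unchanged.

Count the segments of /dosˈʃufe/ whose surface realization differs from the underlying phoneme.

3

Segments that undergo a rule: /o/ → [ə] (rule 1); /f/ → [v] (rule 2); /e/ → [ə] (rule 1).
All other segments surface unchanged.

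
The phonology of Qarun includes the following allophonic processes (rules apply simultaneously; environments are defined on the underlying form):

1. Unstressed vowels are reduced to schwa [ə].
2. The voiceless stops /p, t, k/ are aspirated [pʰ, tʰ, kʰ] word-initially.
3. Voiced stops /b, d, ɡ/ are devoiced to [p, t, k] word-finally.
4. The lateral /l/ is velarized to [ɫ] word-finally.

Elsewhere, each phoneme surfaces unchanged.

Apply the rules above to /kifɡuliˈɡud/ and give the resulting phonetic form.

Rule 2 applies to /k/ (word-initial: word-initially) → [kʰ].
/i/ — between /k/ and /f/, in an unstressed syllable — surfaces as [ə] (rule 1).
/f/ (between /i/ and /ɡ/) is unaffected → [f].
/ɡ/ — between /f/ and /u/; rule 3 does not apply here → [ɡ].
/u/ (between /ɡ/ and /l/) occurs in an unstressed syllable → [ə] by rule 1.
/l/ (between /u/ and /i/) is in the target of rule 4 but the environment (word-finally) is not met → [l].
Rule 1 applies to /i/ (between /l/ and /ɡ/: in an unstressed syllable) → [ə].
/ɡ/ (between /i/ and /u/) fails the environment for rule 3, so it stays [ɡ].
/u/ (between /ɡ/ and /d/) fails the environment for rule 1, so it stays [u].
/d/ (word-final) occurs word-finally → [t] by rule 3.

[kʰəfɡələˈɡut]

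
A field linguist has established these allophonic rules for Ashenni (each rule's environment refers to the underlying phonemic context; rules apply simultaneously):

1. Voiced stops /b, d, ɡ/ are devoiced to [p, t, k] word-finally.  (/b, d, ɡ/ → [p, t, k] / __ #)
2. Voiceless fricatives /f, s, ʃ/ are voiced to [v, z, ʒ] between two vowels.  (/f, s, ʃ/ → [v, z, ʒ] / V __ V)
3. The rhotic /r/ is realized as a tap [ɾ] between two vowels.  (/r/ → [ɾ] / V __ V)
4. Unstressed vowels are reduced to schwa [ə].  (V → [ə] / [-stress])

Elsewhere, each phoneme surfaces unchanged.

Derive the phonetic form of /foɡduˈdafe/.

/f/ — word-initial; rule 2 does not apply here → [f].
/o/ meets the environment for rule 4 (in an unstressed syllable) → [ə].
/ɡ/ (between /o/ and /d/) fails the environment for rule 1, so it stays [ɡ].
/d/ (between /ɡ/ and /u/): rule 1 targets it, but not word-finally → unchanged [d].
/u/ — between /d/ and /d/, in an unstressed syllable — surfaces as [ə] (rule 4).
/d/ — between /u/ and /a/; rule 1 does not apply here → [d].
/a/ (between /d/ and /f/) is in the target of rule 4 but the environment (in an unstressed syllable) is not met → [a].
/f/ meets the environment for rule 2 (between two vowels) → [v].
/e/ (word-final): in an unstressed syllable, so rule 4 applies → [ə].

[fəɡdəˈdavə]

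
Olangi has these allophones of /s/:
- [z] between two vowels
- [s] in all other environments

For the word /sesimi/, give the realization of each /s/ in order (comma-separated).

Occurrence 1 (position 1): no conditioning environment matches → elsewhere allophone [s].
Occurrence 2 (position 3): between two vowels → [z].

[s], [z]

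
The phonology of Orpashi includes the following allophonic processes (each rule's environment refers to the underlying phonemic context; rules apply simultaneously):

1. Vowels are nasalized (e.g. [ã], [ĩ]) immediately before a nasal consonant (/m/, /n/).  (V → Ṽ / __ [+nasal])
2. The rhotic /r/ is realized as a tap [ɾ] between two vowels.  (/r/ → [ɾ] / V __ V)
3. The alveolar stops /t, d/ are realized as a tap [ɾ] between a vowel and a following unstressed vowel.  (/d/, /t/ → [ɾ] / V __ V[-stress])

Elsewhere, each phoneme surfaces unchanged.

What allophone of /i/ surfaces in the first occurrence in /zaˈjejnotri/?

/i/ (word-final) fails the environment for rule 1, so it stays [i].

[i]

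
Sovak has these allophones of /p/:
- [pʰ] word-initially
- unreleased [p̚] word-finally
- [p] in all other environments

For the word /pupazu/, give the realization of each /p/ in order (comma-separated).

Occurrence 1 (position 1): word-initially → [pʰ].
Occurrence 2 (position 3): no conditioning environment matches → elsewhere allophone [p].

[pʰ], [p]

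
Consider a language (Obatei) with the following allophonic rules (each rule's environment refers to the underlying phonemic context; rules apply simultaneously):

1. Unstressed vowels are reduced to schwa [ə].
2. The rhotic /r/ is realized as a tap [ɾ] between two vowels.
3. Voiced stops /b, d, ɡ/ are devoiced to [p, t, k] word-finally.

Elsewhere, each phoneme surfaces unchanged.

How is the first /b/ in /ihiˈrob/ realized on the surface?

[p]

/b/ meets the environment for rule 3 (word-finally) → [p].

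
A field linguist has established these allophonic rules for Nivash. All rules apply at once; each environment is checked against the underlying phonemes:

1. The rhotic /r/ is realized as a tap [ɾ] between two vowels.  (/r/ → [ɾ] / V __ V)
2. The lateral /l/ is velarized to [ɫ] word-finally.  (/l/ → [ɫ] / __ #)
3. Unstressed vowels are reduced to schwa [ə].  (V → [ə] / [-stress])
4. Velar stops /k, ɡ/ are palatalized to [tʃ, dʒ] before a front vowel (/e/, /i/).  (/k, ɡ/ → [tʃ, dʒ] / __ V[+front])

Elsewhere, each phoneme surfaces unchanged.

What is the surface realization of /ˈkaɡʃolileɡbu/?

/k/ (word-initial) fails the environment for rule 4, so it stays [k].
/a/ (between /k/ and /ɡ/) is in the target of rule 3 but the environment (in an unstressed syllable) is not met → [a].
/ɡ/ (between /a/ and /ʃ/) is in the target of rule 4 but the environment (before a front vowel) is not met → [ɡ].
/ʃ/ (between /ɡ/ and /o/) is unaffected → [ʃ].
/o/ — between /ʃ/ and /l/, in an unstressed syllable — surfaces as [ə] (rule 3).
/l/ (between /o/ and /i/) fails the environment for rule 2, so it stays [l].
/i/ (between /l/ and /l/) occurs in an unstressed syllable → [ə] by rule 3.
/l/ (between /i/ and /e/): rule 2 targets it, but not word-finally → unchanged [l].
/e/ meets the environment for rule 3 (in an unstressed syllable) → [ə].
/ɡ/ — between /e/ and /b/; rule 4 does not apply here → [ɡ].
/b/ (between /ɡ/ and /u/) is unaffected → [b].
/u/ meets the environment for rule 3 (in an unstressed syllable) → [ə].

[ˈkaɡʃələləɡbə]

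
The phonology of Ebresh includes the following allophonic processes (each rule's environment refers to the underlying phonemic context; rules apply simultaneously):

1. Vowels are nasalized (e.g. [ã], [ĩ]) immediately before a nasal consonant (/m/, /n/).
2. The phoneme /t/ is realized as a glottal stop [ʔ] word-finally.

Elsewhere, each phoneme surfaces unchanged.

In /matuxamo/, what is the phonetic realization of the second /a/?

/a/ (between /x/ and /m/) occurs before a nasal consonant → [ã] by rule 1.

[ã]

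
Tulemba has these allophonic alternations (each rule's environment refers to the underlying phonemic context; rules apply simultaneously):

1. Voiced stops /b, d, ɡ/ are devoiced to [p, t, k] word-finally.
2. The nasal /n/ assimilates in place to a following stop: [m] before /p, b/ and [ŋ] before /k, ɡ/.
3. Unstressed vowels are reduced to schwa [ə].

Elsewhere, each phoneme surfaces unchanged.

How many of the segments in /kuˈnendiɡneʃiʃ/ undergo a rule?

Segments that undergo a rule: /u/ → [ə] (rule 3); /i/ → [ə] (rule 3); /e/ → [ə] (rule 3); /i/ → [ə] (rule 3).
All other segments surface unchanged.

4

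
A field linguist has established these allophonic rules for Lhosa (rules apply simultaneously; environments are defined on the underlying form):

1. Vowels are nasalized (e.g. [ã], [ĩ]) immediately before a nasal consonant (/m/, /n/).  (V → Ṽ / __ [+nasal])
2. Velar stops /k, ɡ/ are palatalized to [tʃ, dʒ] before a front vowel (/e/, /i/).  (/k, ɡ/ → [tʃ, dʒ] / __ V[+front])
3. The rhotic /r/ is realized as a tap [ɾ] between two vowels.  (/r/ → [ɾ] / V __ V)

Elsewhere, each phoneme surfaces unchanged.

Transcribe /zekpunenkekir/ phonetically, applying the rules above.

/z/ — not in any rule's target class → [z].
/e/ (between /z/ and /k/) fails the environment for rule 1, so it stays [e].
/k/ (between /e/ and /p/): rule 2 targets it, but not before a front vowel → unchanged [k].
/p/ (between /k/ and /u/): no rule targets it → [p].
/u/ (between /p/ and /n/) occurs before a nasal consonant → [ũ] by rule 1.
/n/ — not in any rule's target class → [n].
Rule 1 applies to /e/ (between /n/ and /n/: before a nasal consonant) → [ẽ].
/n/ stays [n].
/k/ meets the environment for rule 2 (before a front vowel) → [tʃ].
/e/ (between /k/ and /k/): rule 1 targets it, but not before a nasal consonant → unchanged [e].
Rule 2 applies to /k/ (between /e/ and /i/: before a front vowel) → [tʃ].
/i/ — between /k/ and /r/; rule 1 does not apply here → [i].
/r/ (word-final): rule 3 targets it, but not between two vowels → unchanged [r].

[zekpũnẽntʃetʃir]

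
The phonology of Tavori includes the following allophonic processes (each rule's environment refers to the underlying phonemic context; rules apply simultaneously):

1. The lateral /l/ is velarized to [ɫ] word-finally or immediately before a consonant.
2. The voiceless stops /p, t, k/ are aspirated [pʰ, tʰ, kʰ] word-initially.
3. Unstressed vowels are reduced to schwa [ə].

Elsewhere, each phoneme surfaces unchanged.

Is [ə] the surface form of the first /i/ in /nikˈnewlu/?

Yes

/i/ (between /n/ and /k/) occurs in an unstressed syllable → [ə] by rule 3.
The actual realization is [ə], which matches [ə].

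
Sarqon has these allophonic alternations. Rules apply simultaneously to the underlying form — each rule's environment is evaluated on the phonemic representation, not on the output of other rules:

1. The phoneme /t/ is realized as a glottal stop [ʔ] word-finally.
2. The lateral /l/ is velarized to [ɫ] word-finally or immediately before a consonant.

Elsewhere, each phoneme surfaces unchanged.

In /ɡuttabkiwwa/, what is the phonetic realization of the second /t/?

[t]

/t/ (between /t/ and /a/) is in the target of rule 1 but the environment (word-finally) is not met → [t].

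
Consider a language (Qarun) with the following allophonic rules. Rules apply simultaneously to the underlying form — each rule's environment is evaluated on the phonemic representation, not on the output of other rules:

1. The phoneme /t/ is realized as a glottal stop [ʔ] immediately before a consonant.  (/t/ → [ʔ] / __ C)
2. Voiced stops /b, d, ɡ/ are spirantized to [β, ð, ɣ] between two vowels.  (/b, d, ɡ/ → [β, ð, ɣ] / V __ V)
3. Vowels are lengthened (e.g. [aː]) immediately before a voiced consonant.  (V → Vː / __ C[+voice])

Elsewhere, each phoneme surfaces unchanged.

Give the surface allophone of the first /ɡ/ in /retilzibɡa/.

/ɡ/ (between /b/ and /a/) is in the target of rule 2 but the environment (between two vowels) is not met → [ɡ].

[ɡ]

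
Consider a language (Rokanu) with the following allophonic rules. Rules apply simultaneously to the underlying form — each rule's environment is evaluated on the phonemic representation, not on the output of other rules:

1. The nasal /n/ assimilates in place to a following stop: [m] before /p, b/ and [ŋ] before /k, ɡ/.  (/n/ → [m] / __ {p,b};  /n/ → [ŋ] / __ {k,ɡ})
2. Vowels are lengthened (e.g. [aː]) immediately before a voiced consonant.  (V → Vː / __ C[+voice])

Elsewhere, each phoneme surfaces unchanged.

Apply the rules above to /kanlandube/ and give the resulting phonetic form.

/k/ stays [k].
/a/ meets the environment for rule 2 (before a voiced consonant) → [aː].
/n/ (between /a/ and /l/): rule 1 targets it, but not before a labial or velar stop → unchanged [n].
/l/ — not in any rule's target class → [l].
/a/ meets the environment for rule 2 (before a voiced consonant) → [aː].
/n/ (between /a/ and /d/) is in the target of rule 1 but the environment (before a labial or velar stop) is not met → [n].
/d/ — not in any rule's target class → [d].
/u/ — between /d/ and /b/, before a voiced consonant — surfaces as [uː] (rule 2).
/b/ (between /u/ and /e/) is unaffected → [b].
/e/ — word-final; rule 2 does not apply here → [e].

[kaːnlaːnduːbe]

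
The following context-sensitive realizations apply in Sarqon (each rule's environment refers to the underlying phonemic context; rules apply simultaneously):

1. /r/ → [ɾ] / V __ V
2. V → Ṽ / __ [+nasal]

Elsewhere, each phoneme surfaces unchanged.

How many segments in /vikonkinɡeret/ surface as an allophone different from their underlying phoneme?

3

Segments that undergo a rule: /o/ → [õ] (rule 2); /i/ → [ĩ] (rule 2); /r/ → [ɾ] (rule 1).
All other segments surface unchanged.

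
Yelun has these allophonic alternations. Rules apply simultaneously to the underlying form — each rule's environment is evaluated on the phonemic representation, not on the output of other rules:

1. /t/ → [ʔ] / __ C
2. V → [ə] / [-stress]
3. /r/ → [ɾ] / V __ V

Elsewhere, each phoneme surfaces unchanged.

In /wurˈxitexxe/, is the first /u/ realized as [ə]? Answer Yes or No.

Yes

Rule 2 applies to /u/ (between /w/ and /r/: in an unstressed syllable) → [ə].
The actual realization is [ə], which matches [ə].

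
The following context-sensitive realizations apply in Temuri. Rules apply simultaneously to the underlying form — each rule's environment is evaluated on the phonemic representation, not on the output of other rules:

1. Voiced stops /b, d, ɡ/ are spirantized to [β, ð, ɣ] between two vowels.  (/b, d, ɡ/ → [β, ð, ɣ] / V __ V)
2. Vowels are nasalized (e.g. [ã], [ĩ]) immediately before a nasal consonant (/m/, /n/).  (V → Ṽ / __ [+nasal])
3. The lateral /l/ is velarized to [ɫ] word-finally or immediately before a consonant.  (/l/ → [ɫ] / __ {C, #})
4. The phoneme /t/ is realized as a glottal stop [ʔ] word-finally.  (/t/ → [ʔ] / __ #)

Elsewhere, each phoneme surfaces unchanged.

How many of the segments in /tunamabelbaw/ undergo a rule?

Segments that undergo a rule: /u/ → [ũ] (rule 2); /a/ → [ã] (rule 2); /b/ → [β] (rule 1); /l/ → [ɫ] (rule 3).
All other segments surface unchanged.

4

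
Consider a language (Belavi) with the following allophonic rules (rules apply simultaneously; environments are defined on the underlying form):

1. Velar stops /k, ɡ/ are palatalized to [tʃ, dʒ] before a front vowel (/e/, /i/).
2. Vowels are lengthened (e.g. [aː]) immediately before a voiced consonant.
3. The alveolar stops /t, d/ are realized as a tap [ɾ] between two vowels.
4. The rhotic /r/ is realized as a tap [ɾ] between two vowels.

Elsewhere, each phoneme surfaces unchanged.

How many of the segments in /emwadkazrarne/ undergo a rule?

Segments that undergo a rule: /e/ → [eː] (rule 2); /a/ → [aː] (rule 2); /a/ → [aː] (rule 2); /a/ → [aː] (rule 2).
All other segments surface unchanged.

4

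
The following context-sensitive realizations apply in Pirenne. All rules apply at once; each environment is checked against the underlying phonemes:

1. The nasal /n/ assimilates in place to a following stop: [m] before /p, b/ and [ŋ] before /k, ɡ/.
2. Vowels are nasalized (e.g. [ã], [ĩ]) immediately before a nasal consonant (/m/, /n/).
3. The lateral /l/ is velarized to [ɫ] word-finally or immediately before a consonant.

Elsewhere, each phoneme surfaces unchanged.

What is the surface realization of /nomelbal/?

[nõmeɫbaɫ]

/n/ — word-initial; rule 1 does not apply here → [n].
/o/ (between /n/ and /m/): before a nasal consonant, so rule 2 applies → [õ].
/m/ stays [m].
/e/ (between /m/ and /l/): rule 2 targets it, but not before a nasal consonant → unchanged [e].
/l/ — between /e/ and /b/, word-finally or immediately before a consonant — surfaces as [ɫ] (rule 3).
/b/ stays [b].
/a/ (between /b/ and /l/): rule 2 targets it, but not before a nasal consonant → unchanged [a].
/l/ — word-final, word-finally or immediately before a consonant — surfaces as [ɫ] (rule 3).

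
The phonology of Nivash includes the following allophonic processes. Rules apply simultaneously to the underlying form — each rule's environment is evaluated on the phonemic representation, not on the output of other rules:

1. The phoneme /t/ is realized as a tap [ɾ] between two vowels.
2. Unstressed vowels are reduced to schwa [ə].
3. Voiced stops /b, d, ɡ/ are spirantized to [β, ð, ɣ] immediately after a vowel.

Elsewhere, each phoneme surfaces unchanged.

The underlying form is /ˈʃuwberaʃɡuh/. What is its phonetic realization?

/ʃ/ stays [ʃ].
/u/ (between /ʃ/ and /w/) fails the environment for rule 2, so it stays [u].
/w/ (between /u/ and /b/) is unaffected → [w].
/b/ (between /w/ and /e/): rule 3 targets it, but not immediately after a vowel → unchanged [b].
Rule 2 applies to /e/ (between /b/ and /r/: in an unstressed syllable) → [ə].
/r/ (between /e/ and /a/): no rule targets it → [r].
/a/ meets the environment for rule 2 (in an unstressed syllable) → [ə].
/ʃ/ (between /a/ and /ɡ/): no rule targets it → [ʃ].
/ɡ/ — between /ʃ/ and /u/; rule 3 does not apply here → [ɡ].
Rule 2 applies to /u/ (between /ɡ/ and /h/: in an unstressed syllable) → [ə].
/h/ (word-final): no rule targets it → [h].

[ˈʃuwbərəʃɡəh]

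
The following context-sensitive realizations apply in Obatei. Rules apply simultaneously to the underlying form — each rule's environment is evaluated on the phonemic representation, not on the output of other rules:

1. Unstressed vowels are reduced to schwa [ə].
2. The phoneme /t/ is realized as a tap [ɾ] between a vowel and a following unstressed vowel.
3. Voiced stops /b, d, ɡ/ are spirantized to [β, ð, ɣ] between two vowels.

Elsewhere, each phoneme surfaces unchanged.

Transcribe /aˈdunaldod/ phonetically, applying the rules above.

/a/ (word-initial) occurs in an unstressed syllable → [ə] by rule 1.
Rule 3 applies to /d/ (between /a/ and /u/: between two vowels) → [ð].
/u/ — between /d/ and /n/; rule 1 does not apply here → [u].
/n/ stays [n].
/a/ (between /n/ and /l/) occurs in an unstressed syllable → [ə] by rule 1.
/l/ — not in any rule's target class → [l].
/d/ (between /l/ and /o/) is in the target of rule 3 but the environment (between two vowels) is not met → [d].
/o/ meets the environment for rule 1 (in an unstressed syllable) → [ə].
/d/ (word-final) is in the target of rule 3 but the environment (between two vowels) is not met → [d].

[əˈðunəldəd]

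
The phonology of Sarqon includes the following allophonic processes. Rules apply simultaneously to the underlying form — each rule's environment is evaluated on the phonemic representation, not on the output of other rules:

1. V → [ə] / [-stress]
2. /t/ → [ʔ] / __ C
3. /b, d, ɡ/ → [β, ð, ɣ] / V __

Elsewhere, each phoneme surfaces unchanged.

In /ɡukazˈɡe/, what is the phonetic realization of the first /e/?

/e/ (word-final) fails the environment for rule 1, so it stays [e].

[e]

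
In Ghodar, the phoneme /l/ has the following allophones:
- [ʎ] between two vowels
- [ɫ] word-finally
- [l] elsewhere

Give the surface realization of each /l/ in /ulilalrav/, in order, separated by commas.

[ʎ], [ʎ], [l]

Occurrence 1 (position 2): between two vowels → [ʎ].
Occurrence 2 (position 4): between two vowels → [ʎ].
Occurrence 3 (position 6): no conditioning environment matches → elsewhere allophone [l].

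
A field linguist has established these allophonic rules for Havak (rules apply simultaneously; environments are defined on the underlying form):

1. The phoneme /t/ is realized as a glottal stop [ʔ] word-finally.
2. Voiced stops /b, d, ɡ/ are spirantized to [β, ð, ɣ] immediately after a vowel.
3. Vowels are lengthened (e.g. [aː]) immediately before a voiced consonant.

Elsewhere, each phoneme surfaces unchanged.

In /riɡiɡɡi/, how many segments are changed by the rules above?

Segments that undergo a rule: /i/ → [iː] (rule 3); /ɡ/ → [ɣ] (rule 2); /i/ → [iː] (rule 3); /ɡ/ → [ɣ] (rule 2).
All other segments surface unchanged.

4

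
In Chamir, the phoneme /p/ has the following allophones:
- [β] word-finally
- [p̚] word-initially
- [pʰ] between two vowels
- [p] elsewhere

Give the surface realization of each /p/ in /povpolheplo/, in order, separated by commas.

[p̚], [p], [p]

Occurrence 1 (position 1): word-initially → [p̚].
Occurrence 2 (position 4): no conditioning environment matches → elsewhere allophone [p].
Occurrence 3 (position 9): no conditioning environment matches → elsewhere allophone [p].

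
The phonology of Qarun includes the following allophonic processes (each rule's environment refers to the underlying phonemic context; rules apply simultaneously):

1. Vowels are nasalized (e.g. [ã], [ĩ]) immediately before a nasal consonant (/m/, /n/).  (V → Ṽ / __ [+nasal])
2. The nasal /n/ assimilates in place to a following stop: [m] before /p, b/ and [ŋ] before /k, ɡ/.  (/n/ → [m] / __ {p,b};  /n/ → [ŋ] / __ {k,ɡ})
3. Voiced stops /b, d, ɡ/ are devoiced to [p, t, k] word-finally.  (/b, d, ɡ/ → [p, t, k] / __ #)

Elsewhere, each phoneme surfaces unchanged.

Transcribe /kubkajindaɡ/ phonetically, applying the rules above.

[kubkajĩndak]

/k/ stays [k].
/u/ (between /k/ and /b/) fails the environment for rule 1, so it stays [u].
/b/ — between /u/ and /k/; rule 3 does not apply here → [b].
/k/ — not in any rule's target class → [k].
/a/ (between /k/ and /j/) is in the target of rule 1 but the environment (before a nasal consonant) is not met → [a].
/j/ (between /a/ and /i/): no rule targets it → [j].
/i/ — between /j/ and /n/, before a nasal consonant — surfaces as [ĩ] (rule 1).
/n/ — between /i/ and /d/; rule 2 does not apply here → [n].
/d/ (between /n/ and /a/) fails the environment for rule 3, so it stays [d].
/a/ (between /d/ and /ɡ/) is in the target of rule 1 but the environment (before a nasal consonant) is not met → [a].
Rule 3 applies to /ɡ/ (word-final: word-finally) → [k].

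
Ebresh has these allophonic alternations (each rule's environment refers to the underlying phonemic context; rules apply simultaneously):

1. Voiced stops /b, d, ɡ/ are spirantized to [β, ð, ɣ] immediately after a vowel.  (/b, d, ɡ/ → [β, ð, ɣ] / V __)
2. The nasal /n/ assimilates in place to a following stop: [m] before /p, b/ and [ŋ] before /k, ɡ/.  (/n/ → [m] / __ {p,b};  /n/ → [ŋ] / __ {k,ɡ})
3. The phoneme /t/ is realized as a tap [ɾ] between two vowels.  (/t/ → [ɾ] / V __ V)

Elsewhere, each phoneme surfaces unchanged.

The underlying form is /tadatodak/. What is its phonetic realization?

[taðaɾoðak]

/t/ (word-initial) fails the environment for rule 3, so it stays [t].
/a/ — not in any rule's target class → [a].
Rule 1 applies to /d/ (between /a/ and /a/: immediately after a vowel) → [ð].
/a/ (between /d/ and /t/): no rule targets it → [a].
/t/ (between /a/ and /o/): between two vowels, so rule 3 applies → [ɾ].
/o/ (between /t/ and /d/): no rule targets it → [o].
/d/ — between /o/ and /a/, immediately after a vowel — surfaces as [ð] (rule 1).
/a/ (between /d/ and /k/) is unaffected → [a].
/k/ (word-final) is unaffected → [k].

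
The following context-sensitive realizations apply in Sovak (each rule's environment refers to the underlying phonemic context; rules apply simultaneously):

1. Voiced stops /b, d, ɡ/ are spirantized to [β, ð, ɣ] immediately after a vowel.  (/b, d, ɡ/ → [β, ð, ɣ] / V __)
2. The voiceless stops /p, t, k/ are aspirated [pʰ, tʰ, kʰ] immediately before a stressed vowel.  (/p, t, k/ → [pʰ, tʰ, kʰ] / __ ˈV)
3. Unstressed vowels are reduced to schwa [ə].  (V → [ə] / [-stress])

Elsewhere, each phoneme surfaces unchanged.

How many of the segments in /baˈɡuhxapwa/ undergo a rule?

4

Segments that undergo a rule: /a/ → [ə] (rule 3); /ɡ/ → [ɣ] (rule 1); /a/ → [ə] (rule 3); /a/ → [ə] (rule 3).
All other segments surface unchanged.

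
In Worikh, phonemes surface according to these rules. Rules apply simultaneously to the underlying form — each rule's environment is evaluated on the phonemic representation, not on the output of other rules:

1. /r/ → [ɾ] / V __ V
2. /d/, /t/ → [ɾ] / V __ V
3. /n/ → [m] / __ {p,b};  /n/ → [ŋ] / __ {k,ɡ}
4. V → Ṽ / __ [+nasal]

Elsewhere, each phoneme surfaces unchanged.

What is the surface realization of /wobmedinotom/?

/o/ (between /w/ and /b/) fails the environment for rule 4, so it stays [o].
/e/ (between /m/ and /d/): rule 4 targets it, but not before a nasal consonant → unchanged [e].
Rule 2 applies to /d/ (between /e/ and /i/: between two vowels) → [ɾ].
/i/ — between /d/ and /n/, before a nasal consonant — surfaces as [ĩ] (rule 4).
/n/ (between /i/ and /o/) fails the environment for rule 3, so it stays [n].
/o/ (between /n/ and /t/) fails the environment for rule 4, so it stays [o].
/t/ (between /o/ and /o/): between two vowels, so rule 2 applies → [ɾ].
/o/ (between /t/ and /m/): before a nasal consonant, so rule 4 applies → [õ].

[wobmeɾĩnoɾõm]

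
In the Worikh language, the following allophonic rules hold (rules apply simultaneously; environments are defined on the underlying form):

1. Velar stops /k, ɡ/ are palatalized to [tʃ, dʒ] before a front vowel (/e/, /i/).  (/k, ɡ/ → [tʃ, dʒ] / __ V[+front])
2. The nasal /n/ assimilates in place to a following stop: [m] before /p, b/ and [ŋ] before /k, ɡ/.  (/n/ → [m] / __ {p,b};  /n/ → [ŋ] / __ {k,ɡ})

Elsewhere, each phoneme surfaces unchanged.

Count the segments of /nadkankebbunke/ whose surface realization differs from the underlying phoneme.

4

Segments that undergo a rule: /n/ → [ŋ] (rule 2); /k/ → [tʃ] (rule 1); /n/ → [ŋ] (rule 2); /k/ → [tʃ] (rule 1).
All other segments surface unchanged.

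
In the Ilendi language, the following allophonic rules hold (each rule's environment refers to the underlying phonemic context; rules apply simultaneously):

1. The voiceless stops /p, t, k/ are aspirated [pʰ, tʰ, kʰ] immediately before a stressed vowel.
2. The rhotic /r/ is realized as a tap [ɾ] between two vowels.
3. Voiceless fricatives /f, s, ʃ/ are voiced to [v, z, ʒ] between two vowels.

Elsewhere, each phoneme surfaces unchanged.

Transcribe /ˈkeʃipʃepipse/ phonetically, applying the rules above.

[ˈkʰeʒipʃepipse]

/k/ (word-initial): immediately before a stressed vowel, so rule 1 applies → [kʰ].
/e/ (between /k/ and /ʃ/): no rule targets it → [e].
/ʃ/ — between /e/ and /i/, between two vowels — surfaces as [ʒ] (rule 3).
/i/ — not in any rule's target class → [i].
/p/ (between /i/ and /ʃ/) fails the environment for rule 1, so it stays [p].
/ʃ/ — between /p/ and /e/; rule 3 does not apply here → [ʃ].
/e/ — not in any rule's target class → [e].
/p/ (between /e/ and /i/) is in the target of rule 1 but the environment (immediately before a stressed vowel) is not met → [p].
/i/ stays [i].
/p/ — between /i/ and /s/; rule 1 does not apply here → [p].
/s/ (between /p/ and /e/) is in the target of rule 3 but the environment (between two vowels) is not met → [s].
/e/ — not in any rule's target class → [e].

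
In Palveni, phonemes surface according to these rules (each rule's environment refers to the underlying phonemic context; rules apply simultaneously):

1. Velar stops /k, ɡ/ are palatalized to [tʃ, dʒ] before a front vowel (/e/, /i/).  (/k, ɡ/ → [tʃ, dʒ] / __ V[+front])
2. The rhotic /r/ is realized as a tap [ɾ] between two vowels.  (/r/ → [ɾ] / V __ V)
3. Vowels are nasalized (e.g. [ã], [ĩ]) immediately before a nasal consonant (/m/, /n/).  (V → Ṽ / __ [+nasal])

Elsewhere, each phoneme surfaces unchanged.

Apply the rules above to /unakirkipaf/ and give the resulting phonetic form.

/u/ — word-initial, before a nasal consonant — surfaces as [ũ] (rule 3).
/n/ stays [n].
/a/ (between /n/ and /k/): rule 3 targets it, but not before a nasal consonant → unchanged [a].
Rule 1 applies to /k/ (between /a/ and /i/: before a front vowel) → [tʃ].
/i/ (between /k/ and /r/): rule 3 targets it, but not before a nasal consonant → unchanged [i].
/r/ (between /i/ and /k/): rule 2 targets it, but not between two vowels → unchanged [r].
Rule 1 applies to /k/ (between /r/ and /i/: before a front vowel) → [tʃ].
/i/ — between /k/ and /p/; rule 3 does not apply here → [i].
/p/ — not in any rule's target class → [p].
/a/ (between /p/ and /f/): rule 3 targets it, but not before a nasal consonant → unchanged [a].
/f/ stays [f].

[ũnatʃirtʃipaf]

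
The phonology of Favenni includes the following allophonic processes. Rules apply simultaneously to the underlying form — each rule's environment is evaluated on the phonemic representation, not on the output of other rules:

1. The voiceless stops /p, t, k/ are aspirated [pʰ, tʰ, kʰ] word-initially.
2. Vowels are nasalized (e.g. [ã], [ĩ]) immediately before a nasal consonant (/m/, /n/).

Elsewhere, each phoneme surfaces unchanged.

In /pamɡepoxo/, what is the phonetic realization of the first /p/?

/p/ (word-initial): word-initially, so rule 1 applies → [pʰ].

[pʰ]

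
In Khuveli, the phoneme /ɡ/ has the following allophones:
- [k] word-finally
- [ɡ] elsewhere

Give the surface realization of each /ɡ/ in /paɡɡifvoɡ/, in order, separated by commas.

Occurrence 1 (position 3): no conditioning environment matches → elsewhere allophone [ɡ].
Occurrence 2 (position 4): no conditioning environment matches → elsewhere allophone [ɡ].
Occurrence 3 (position 9): word-finally → [k].

[ɡ], [ɡ], [k]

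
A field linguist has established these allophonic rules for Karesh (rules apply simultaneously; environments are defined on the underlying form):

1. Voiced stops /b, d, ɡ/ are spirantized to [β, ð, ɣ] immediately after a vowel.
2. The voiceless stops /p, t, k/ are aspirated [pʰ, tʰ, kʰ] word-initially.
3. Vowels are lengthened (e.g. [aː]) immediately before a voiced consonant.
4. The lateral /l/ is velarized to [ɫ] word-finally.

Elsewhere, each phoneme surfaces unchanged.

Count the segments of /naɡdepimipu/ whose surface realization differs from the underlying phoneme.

Segments that undergo a rule: /a/ → [aː] (rule 3); /ɡ/ → [ɣ] (rule 1); /i/ → [iː] (rule 3).
All other segments surface unchanged.

3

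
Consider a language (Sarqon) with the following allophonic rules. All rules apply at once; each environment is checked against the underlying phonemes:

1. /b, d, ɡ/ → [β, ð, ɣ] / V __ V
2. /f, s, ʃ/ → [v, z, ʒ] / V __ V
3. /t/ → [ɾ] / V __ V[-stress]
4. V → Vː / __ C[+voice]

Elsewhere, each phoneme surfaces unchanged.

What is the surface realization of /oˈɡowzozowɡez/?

/o/ meets the environment for rule 4 (before a voiced consonant) → [oː].
/ɡ/ — between /o/ and /o/, between two vowels — surfaces as [ɣ] (rule 1).
/o/ (between /ɡ/ and /w/) occurs before a voiced consonant → [oː] by rule 4.
/o/ (between /z/ and /z/): before a voiced consonant, so rule 4 applies → [oː].
Rule 4 applies to /o/ (between /z/ and /w/: before a voiced consonant) → [oː].
/ɡ/ (between /w/ and /e/) is in the target of rule 1 but the environment (between two vowels) is not met → [ɡ].
/e/ (between /ɡ/ and /z/) occurs before a voiced consonant → [eː] by rule 4.

[oːˈɣoːwzoːzoːwɡeːz]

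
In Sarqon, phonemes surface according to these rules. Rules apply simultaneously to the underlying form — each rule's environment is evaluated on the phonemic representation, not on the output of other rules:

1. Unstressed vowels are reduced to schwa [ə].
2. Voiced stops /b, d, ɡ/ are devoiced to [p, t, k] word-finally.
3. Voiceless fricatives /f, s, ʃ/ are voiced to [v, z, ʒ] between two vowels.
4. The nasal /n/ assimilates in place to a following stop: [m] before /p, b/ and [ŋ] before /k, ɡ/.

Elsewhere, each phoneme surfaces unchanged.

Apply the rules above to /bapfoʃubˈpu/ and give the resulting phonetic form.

/b/ — word-initial; rule 2 does not apply here → [b].
/a/ (between /b/ and /p/) occurs in an unstressed syllable → [ə] by rule 1.
/p/ — not in any rule's target class → [p].
/f/ (between /p/ and /o/) is in the target of rule 3 but the environment (between two vowels) is not met → [f].
/o/ (between /f/ and /ʃ/) occurs in an unstressed syllable → [ə] by rule 1.
/ʃ/ (between /o/ and /u/): between two vowels, so rule 3 applies → [ʒ].
/u/ (between /ʃ/ and /b/) occurs in an unstressed syllable → [ə] by rule 1.
/b/ (between /u/ and /p/) fails the environment for rule 2, so it stays [b].
/p/ (between /b/ and /u/): no rule targets it → [p].
/u/ (word-final) fails the environment for rule 1, so it stays [u].

[bəpfəʒəbˈpu]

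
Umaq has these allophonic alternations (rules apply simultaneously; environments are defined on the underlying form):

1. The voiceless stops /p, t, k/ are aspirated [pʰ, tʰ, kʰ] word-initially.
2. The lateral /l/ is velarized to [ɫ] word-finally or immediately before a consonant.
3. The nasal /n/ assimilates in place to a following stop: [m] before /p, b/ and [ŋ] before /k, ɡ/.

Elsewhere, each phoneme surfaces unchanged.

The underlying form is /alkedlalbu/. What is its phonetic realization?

/a/ (word-initial): no rule targets it → [a].
/l/ (between /a/ and /k/): word-finally or immediately before a consonant, so rule 2 applies → [ɫ].
/k/ (between /l/ and /e/) is in the target of rule 1 but the environment (word-initially) is not met → [k].
/e/ (between /k/ and /d/): no rule targets it → [e].
/d/ (between /e/ and /l/) is unaffected → [d].
/l/ — between /d/ and /a/; rule 2 does not apply here → [l].
/a/ — not in any rule's target class → [a].
/l/ (between /a/ and /b/) occurs word-finally or immediately before a consonant → [ɫ] by rule 2.
/b/ (between /l/ and /u/): no rule targets it → [b].
/u/ (word-final) is unaffected → [u].

[aɫkedlaɫbu]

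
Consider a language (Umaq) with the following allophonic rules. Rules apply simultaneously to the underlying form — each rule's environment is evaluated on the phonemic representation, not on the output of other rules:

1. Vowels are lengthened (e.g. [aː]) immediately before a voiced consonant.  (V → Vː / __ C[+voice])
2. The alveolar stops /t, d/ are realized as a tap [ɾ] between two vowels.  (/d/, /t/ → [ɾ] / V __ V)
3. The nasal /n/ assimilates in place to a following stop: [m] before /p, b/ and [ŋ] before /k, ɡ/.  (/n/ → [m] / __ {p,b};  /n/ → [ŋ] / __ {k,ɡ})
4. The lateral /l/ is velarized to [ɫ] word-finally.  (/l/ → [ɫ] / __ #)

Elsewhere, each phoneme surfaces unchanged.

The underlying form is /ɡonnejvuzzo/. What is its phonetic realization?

/ɡ/ — not in any rule's target class → [ɡ].
/o/ (between /ɡ/ and /n/) occurs before a voiced consonant → [oː] by rule 1.
/n/ (between /o/ and /n/) fails the environment for rule 3, so it stays [n].
/n/ — between /n/ and /e/; rule 3 does not apply here → [n].
/e/ — between /n/ and /j/, before a voiced consonant — surfaces as [eː] (rule 1).
/j/ stays [j].
/v/ — not in any rule's target class → [v].
/u/ (between /v/ and /z/) occurs before a voiced consonant → [uː] by rule 1.
/z/ stays [z].
/z/ (between /z/ and /o/) is unaffected → [z].
/o/ — word-final; rule 1 does not apply here → [o].

[ɡoːnneːjvuːzzo]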